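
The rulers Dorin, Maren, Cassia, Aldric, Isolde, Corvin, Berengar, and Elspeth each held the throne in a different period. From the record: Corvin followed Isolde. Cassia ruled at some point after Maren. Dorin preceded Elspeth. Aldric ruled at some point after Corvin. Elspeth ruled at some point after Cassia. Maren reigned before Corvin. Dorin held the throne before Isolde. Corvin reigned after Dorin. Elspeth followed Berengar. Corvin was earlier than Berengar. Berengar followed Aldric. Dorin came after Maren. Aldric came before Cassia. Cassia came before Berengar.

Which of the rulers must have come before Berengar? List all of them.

Aldric, Cassia, Corvin, Dorin, Isolde, Maren

Directly stated before Berengar: Aldric, Cassia, and Corvin.
Dorin reaches Berengar via Dorin → Corvin → Berengar.
Isolde reaches Berengar via Isolde → Corvin → Berengar.
Maren reaches Berengar via Maren → Cassia → Berengar.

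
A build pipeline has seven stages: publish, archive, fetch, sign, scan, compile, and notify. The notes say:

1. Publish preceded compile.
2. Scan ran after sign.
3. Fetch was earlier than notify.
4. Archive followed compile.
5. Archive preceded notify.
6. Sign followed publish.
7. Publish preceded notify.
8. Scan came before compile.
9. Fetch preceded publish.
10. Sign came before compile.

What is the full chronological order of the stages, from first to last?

The constraints fix every adjacent pair, so only one ordering works:
fetch → publish → sign → scan → compile → archive → notify.

fetch, publish, sign, scan, compile, archive, notify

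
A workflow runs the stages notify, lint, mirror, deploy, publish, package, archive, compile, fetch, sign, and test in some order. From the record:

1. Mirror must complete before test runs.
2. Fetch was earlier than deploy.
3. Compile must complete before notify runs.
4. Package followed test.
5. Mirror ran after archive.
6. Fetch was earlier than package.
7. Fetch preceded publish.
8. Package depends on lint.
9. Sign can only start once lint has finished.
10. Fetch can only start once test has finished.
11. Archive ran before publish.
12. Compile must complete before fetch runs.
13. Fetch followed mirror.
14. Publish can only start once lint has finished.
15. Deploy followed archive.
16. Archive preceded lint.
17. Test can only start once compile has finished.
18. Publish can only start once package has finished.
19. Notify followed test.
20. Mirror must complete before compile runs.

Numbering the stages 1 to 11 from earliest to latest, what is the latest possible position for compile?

5

Compile must come before deploy, fetch, notify, package, publish, and test — 6 stages forced after it.
Everything else can be placed before compile in some valid order, so compile can sit as late as position 11 − 6 = 5.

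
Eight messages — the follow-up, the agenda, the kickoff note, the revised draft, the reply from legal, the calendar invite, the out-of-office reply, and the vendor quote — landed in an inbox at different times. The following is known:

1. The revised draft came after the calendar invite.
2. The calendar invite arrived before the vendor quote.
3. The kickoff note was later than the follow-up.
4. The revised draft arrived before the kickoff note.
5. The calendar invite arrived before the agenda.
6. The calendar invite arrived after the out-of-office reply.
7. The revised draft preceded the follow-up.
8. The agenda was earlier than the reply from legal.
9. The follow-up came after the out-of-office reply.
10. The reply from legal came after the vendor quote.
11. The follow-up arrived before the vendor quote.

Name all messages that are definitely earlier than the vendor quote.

the calendar invite, the follow-up, the out-of-office reply, the revised draft

Directly stated before the vendor quote: the calendar invite and the follow-up.
The out-of-office reply reaches the vendor quote via the out-of-office reply → the calendar invite → the vendor quote.
The revised draft reaches the vendor quote via the revised draft → the follow-up → the vendor quote.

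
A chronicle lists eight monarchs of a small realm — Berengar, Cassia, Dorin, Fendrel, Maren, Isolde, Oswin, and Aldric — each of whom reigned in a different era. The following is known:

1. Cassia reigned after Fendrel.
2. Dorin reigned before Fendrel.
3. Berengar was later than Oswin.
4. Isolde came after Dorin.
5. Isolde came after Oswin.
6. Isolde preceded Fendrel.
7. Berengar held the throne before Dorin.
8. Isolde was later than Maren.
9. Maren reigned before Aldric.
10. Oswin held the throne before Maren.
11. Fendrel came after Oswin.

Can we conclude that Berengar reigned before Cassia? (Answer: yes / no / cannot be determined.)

yes

Chain the constraints: Berengar → Dorin → Fendrel → Cassia. Each link is directly stated, so Berengar comes before Cassia.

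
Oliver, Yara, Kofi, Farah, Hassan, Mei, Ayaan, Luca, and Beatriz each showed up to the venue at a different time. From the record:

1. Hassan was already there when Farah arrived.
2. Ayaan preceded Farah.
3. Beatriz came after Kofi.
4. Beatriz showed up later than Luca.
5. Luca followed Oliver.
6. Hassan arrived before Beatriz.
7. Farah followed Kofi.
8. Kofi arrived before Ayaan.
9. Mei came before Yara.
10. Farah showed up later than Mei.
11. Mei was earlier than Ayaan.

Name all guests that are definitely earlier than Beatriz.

Hassan, Kofi, Luca, Oliver

Directly stated before Beatriz: Hassan, Kofi, and Luca.
Oliver reaches Beatriz via Oliver → Luca → Beatriz.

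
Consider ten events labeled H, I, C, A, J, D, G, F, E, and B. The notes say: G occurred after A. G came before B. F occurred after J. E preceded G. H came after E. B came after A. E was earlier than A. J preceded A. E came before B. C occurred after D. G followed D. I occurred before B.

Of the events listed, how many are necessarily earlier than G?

Directly stated before G: A, D, and E.
J reaches G via J → A → G.
No chain forces H (or any of the others) ahead of G.
That's A, D, E, and J — 4 in all.

4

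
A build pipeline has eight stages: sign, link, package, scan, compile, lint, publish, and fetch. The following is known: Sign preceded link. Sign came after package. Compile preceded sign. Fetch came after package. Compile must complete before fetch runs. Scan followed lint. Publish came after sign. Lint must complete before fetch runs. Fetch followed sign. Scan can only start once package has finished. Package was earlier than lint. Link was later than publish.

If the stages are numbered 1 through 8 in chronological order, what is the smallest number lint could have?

2

Package must come before lint — 1 forced predecessor.
Nothing else is forced ahead of lint, so its earliest slot is position 1 + 1 = 2.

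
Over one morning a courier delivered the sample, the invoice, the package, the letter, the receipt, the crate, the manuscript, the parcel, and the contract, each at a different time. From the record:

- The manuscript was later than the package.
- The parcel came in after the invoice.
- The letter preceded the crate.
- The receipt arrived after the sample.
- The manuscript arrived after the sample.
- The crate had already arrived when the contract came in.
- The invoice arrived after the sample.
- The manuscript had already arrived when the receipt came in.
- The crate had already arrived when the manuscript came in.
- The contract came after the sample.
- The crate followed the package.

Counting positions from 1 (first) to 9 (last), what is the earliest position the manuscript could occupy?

5

The crate, the letter, the package, and the sample must all come before the manuscript — 4 forced predecessors.
Nothing else is forced ahead of the manuscript, so its earliest slot is position 4 + 1 = 5.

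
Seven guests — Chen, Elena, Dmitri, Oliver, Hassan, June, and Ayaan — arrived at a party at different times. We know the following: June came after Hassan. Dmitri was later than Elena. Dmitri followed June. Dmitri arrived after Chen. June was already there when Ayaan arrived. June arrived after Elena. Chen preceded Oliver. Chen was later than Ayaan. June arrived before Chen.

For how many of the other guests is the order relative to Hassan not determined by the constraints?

Forced after Hassan: Ayaan, Chen, Dmitri, June, and Oliver.
That leaves Elena with no forced order relative to Hassan — 1.

1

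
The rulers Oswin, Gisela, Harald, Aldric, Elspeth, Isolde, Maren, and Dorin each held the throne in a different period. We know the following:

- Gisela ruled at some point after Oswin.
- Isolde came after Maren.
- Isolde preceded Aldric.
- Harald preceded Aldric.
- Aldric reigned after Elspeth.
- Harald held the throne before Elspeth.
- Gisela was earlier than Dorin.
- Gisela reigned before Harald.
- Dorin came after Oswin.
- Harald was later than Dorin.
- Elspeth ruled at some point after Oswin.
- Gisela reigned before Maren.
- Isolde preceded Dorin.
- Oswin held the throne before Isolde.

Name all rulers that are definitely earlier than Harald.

Dorin, Gisela, Isolde, Maren, Oswin

Directly stated before Harald: Dorin and Gisela.
Isolde reaches Harald via Isolde → Dorin → Harald.
Maren reaches Harald via Maren → Isolde → Dorin → Harald.
Oswin reaches Harald via Oswin → Dorin → Harald.
No chain forces Aldric (or any of the others) ahead of Harald.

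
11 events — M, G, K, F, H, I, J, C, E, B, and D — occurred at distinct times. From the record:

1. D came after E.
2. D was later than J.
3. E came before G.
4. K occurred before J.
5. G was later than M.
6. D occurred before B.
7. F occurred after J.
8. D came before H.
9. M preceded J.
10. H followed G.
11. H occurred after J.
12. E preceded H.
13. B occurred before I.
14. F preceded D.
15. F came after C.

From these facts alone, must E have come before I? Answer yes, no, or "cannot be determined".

Chain the constraints: E → D → B → I. Each link is directly stated, so E comes before I.

yes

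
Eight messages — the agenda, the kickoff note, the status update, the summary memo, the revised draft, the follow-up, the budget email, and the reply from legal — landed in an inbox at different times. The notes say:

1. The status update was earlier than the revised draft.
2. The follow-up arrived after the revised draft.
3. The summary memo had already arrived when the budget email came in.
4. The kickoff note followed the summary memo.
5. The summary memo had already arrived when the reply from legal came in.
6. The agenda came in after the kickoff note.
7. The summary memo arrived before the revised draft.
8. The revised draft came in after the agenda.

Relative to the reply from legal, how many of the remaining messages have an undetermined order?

Forced before the reply from legal: the summary memo.
That leaves the agenda, the budget email, the follow-up, the kickoff note, the revised draft, and the status update with no forced order relative to the reply from legal — 6.

6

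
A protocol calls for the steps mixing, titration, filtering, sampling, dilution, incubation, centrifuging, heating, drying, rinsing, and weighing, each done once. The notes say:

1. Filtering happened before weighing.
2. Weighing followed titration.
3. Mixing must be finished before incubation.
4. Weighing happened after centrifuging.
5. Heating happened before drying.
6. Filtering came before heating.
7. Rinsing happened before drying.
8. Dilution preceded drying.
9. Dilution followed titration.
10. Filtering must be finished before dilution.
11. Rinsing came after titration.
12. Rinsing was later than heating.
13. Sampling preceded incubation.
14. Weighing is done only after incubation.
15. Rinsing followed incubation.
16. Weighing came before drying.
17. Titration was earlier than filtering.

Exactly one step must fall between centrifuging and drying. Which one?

weighing

Tracing the constraints gives centrifuging → weighing → drying, so weighing sits after centrifuging and before drying.
No other step is forced both after centrifuging and before drying.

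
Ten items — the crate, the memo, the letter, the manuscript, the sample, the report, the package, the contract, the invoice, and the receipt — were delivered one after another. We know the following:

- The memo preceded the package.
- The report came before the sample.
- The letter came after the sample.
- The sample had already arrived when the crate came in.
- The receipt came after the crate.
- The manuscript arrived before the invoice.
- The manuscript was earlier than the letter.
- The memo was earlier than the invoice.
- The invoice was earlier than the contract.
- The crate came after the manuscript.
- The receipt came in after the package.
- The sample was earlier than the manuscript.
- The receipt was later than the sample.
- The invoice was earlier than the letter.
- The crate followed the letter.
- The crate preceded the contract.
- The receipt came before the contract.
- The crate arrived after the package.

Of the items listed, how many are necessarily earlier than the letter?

Directly stated before the letter: the invoice, the manuscript, and the sample.
The memo reaches the letter via the memo → the invoice → the letter.
The report reaches the letter via the report → the sample → the letter.
No chain forces the crate (or any of the others) ahead of the letter.
That's the invoice, the manuscript, the memo, the report, and the sample — 5 in all.

5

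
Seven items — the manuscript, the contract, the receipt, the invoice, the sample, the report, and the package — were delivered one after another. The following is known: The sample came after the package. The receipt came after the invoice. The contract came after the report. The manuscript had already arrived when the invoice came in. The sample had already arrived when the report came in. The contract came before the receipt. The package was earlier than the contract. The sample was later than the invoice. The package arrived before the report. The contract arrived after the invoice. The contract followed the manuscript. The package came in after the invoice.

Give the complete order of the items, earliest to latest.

the manuscript, the invoice, the package, the sample, the report, the contract, the receipt

The constraints fix every adjacent pair, so only one ordering works:
the manuscript → the invoice → the package → the sample → the report → the contract → the receipt.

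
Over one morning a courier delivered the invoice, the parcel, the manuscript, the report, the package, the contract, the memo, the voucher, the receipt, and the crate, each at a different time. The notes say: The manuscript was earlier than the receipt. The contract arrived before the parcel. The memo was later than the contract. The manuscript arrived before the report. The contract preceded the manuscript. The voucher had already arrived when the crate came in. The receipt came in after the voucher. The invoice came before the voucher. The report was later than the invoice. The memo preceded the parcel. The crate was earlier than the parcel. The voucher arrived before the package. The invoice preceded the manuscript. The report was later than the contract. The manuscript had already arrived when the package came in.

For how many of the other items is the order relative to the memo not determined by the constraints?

Forced before the memo: the contract; forced after the memo: the parcel.
That leaves the crate, the invoice, the manuscript, the package, the receipt, the report, and the voucher with no forced order relative to the memo — 7.

7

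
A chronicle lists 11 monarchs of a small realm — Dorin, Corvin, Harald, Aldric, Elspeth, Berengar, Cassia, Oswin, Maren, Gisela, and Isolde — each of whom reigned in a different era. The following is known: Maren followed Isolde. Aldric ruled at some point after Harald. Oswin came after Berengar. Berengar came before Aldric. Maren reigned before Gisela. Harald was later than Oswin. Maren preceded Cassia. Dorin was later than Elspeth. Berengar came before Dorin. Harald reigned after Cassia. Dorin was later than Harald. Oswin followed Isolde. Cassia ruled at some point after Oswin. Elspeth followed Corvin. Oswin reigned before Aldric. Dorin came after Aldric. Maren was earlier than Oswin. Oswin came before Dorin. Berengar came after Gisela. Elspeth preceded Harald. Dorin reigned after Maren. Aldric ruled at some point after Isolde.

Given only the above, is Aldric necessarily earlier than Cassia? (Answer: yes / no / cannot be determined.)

no

Tracing the constraints gives Cassia → Harald → Aldric, so Cassia must come before Aldric.
That means Aldric cannot be before Cassia.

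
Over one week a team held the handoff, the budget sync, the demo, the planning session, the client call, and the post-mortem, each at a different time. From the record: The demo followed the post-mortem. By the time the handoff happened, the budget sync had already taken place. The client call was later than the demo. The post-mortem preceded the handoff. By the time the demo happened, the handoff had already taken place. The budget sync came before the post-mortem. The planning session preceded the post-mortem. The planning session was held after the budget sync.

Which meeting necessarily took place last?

Every other meeting has a chain of constraints placing it before the client call, so the client call is last.

the client call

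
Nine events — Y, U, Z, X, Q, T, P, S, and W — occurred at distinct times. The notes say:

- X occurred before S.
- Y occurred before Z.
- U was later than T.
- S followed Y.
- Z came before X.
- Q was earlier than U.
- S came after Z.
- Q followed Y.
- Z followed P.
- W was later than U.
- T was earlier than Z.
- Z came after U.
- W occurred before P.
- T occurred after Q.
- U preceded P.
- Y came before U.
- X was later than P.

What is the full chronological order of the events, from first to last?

Y, Q, T, U, W, P, Z, X, S

The constraints fix every adjacent pair, so only one ordering works:
Y → Q → T → U → W → P → Z → X → S.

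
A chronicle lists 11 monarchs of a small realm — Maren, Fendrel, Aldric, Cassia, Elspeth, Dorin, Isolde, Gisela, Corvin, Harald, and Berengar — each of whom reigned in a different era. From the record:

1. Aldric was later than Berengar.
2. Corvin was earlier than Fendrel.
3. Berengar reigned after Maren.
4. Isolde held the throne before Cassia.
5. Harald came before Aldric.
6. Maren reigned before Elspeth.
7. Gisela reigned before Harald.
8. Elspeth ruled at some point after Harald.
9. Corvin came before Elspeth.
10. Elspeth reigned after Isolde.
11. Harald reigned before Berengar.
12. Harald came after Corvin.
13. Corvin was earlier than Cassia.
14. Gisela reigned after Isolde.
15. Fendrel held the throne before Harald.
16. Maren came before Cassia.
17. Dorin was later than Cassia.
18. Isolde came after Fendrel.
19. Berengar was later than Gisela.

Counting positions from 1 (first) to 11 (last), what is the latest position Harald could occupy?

Harald must come before Aldric, Berengar, and Elspeth — 3 rulers forced after them.
Everything else can be placed before Harald in some valid order, so Harald can sit as late as position 11 − 3 = 8.

8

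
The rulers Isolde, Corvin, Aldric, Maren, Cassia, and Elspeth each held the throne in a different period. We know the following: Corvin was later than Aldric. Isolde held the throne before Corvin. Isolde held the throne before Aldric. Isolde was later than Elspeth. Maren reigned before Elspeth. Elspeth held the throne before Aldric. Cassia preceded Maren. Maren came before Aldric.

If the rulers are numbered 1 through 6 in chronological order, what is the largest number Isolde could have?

4

Isolde must come before Aldric and Corvin — 2 rulers forced after them.
Everything else can be placed before Isolde in some valid order, so Isolde can sit as late as position 6 − 2 = 4.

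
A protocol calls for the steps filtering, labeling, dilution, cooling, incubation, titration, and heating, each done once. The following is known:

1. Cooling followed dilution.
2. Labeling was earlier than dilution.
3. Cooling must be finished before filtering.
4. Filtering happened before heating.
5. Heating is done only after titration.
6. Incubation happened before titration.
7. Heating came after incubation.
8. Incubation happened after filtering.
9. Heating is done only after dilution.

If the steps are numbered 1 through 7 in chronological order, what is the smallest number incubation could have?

5

Cooling, dilution, filtering, and labeling must all come before incubation — 4 forced predecessors.
Nothing else is forced ahead of incubation, so its earliest slot is position 4 + 1 = 5.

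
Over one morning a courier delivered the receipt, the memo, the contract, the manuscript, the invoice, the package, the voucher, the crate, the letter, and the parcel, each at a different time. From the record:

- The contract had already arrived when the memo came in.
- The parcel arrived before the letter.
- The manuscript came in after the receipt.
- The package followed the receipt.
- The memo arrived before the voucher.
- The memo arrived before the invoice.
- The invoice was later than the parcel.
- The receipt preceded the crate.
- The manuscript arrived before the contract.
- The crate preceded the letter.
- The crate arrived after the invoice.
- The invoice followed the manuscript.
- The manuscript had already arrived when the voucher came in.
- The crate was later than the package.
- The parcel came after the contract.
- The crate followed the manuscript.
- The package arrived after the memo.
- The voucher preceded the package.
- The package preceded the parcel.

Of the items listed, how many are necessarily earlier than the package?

Directly stated before the package: the memo, the receipt, and the voucher.
The contract reaches the package via the contract → the memo → the package.
The manuscript reaches the package via the manuscript → the voucher → the package.
That's the contract, the manuscript, the memo, the receipt, and the voucher — 5 in all.

5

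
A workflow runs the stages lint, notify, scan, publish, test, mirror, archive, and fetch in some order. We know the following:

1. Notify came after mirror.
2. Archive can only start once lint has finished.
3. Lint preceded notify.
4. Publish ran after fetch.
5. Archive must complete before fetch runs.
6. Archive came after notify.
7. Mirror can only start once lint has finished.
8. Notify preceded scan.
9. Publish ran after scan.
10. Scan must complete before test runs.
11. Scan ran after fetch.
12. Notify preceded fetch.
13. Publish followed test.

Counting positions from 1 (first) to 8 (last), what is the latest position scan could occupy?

Scan must come before publish and test — 2 stages forced after it.
Everything else can be placed before scan in some valid order, so scan can sit as late as position 8 − 2 = 6.

6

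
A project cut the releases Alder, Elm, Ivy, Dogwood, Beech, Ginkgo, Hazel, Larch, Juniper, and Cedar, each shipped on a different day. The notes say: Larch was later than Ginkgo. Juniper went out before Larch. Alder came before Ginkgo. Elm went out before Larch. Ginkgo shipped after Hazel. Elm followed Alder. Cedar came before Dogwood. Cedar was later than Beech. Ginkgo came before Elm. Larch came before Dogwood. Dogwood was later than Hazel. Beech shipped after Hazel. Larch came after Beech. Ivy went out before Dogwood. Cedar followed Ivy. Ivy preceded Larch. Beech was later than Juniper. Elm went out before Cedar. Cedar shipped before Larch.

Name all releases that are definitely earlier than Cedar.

Directly stated before Cedar: Beech, Elm, and Ivy.
Alder reaches Cedar via Alder → Elm → Cedar.
Ginkgo reaches Cedar via Ginkgo → Elm → Cedar.
Hazel reaches Cedar via Hazel → Beech → Cedar.
Likewise Juniper reaches Cedar by chaining the stated constraints.

Alder, Beech, Elm, Ginkgo, Hazel, Ivy, Juniper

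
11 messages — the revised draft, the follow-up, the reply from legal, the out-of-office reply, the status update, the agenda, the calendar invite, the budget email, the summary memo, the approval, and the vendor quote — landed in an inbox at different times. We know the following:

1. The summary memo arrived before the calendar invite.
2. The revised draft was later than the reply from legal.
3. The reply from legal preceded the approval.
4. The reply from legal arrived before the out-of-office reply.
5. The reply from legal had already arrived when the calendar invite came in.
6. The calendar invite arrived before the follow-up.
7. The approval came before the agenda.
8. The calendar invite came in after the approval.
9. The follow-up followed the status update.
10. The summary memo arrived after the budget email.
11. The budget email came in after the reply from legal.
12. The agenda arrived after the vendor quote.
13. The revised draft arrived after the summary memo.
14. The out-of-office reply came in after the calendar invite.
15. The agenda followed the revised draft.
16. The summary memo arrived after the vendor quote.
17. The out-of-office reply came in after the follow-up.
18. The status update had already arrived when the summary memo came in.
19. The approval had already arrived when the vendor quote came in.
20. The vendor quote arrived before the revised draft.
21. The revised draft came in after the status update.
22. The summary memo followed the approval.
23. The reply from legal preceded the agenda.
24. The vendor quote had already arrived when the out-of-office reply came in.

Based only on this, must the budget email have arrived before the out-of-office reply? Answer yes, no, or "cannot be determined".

yes

Chain the constraints: the budget email → the summary memo → the calendar invite → the out-of-office reply. Each link is directly stated, so the budget email comes before the out-of-office reply.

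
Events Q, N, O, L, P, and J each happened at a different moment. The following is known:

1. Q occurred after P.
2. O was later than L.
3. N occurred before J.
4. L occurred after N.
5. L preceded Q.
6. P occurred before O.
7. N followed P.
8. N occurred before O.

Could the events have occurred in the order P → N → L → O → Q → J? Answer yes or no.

yes

Check each stated constraint against the proposed order — e.g. N is ahead of J; P is ahead of Q. Every pair is in the required order; nothing is violated.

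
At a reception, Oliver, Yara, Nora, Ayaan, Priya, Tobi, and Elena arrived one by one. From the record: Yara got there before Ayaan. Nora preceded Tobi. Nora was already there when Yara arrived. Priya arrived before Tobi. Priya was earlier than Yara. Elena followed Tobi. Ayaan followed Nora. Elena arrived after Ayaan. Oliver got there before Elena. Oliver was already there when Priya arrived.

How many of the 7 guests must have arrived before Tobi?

Directly stated before Tobi: Nora and Priya.
Oliver reaches Tobi via Oliver → Priya → Tobi.
No chain forces Yara (or any of the others) ahead of Tobi.
That's Nora, Oliver, and Priya — 3 in all.

3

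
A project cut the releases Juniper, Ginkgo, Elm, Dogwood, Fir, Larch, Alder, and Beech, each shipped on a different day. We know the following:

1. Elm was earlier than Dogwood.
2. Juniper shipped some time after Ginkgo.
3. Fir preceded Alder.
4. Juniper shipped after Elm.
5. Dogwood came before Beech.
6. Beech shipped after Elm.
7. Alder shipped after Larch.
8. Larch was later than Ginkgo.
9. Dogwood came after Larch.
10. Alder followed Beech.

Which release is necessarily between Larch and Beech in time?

Dogwood

Tracing the constraints gives Larch → Dogwood → Beech, so Dogwood sits after Larch and before Beech.
No other release is forced both after Larch and before Beech.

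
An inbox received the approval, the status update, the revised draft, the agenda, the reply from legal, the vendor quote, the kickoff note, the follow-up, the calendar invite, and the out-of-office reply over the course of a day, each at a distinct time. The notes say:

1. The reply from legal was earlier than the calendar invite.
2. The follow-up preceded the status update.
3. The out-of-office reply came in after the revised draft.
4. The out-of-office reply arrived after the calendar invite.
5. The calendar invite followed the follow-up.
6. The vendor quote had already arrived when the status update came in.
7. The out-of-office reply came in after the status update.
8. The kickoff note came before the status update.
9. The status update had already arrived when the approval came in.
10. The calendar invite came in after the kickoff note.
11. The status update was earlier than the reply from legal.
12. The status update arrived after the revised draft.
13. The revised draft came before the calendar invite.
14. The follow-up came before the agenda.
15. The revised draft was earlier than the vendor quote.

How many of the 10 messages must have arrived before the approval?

Directly stated before the approval: the status update.
The follow-up reaches the approval via the follow-up → the status update → the approval.
The kickoff note reaches the approval via the kickoff note → the status update → the approval.
The revised draft reaches the approval via the revised draft → the status update → the approval.
Likewise the vendor quote reaches the approval by chaining the stated constraints.
No chain forces the calendar invite (or any of the others) ahead of the approval.
That's the follow-up, the kickoff note, the revised draft, the status update, and the vendor quote — 5 in all.

5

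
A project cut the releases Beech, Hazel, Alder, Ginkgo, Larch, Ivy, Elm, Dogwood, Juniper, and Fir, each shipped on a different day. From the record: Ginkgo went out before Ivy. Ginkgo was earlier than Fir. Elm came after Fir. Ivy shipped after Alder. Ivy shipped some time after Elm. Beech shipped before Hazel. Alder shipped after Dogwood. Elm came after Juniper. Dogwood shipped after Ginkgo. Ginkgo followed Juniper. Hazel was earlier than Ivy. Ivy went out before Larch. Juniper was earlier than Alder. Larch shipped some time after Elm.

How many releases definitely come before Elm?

3

Directly stated before Elm: Fir and Juniper.
Ginkgo reaches Elm via Ginkgo → Fir → Elm.
That's Fir, Ginkgo, and Juniper — 3 in all.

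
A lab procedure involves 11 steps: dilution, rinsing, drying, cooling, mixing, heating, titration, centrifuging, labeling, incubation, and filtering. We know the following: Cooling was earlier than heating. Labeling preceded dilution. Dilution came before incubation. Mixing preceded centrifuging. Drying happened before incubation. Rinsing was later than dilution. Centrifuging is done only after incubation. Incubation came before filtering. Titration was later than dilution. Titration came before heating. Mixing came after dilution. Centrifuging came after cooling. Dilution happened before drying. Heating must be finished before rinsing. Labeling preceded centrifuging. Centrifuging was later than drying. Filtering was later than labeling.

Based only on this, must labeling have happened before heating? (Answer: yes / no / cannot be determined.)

yes

Chain the constraints: labeling → dilution → titration → heating. Each link is directly stated, so labeling comes before heating.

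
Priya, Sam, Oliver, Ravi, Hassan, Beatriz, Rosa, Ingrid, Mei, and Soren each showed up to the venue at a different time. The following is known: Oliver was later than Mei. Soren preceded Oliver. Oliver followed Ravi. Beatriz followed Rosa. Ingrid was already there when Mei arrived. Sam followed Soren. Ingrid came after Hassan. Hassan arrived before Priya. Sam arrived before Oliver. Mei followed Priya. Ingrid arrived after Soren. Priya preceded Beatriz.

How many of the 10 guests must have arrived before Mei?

Directly stated before Mei: Ingrid and Priya.
Hassan reaches Mei via Hassan → Ingrid → Mei.
Soren reaches Mei via Soren → Ingrid → Mei.
No chain forces Rosa (or any of the others) ahead of Mei.
That's Hassan, Ingrid, Priya, and Soren — 4 in all.

4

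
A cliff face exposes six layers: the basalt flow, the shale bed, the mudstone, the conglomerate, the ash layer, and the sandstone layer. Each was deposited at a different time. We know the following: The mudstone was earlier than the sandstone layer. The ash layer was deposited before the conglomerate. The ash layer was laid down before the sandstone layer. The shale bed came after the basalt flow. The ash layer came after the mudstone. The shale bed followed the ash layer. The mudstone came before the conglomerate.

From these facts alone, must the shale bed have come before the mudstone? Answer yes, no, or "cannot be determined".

no

Tracing the constraints gives the mudstone → the ash layer → the shale bed, so the mudstone must come before the shale bed.
That means the shale bed cannot be before the mudstone.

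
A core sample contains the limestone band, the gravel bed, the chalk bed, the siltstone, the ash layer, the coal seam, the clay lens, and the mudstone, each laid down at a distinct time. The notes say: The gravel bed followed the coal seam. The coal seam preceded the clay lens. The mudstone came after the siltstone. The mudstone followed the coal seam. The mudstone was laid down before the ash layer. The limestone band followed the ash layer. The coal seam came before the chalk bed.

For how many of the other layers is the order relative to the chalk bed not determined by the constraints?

6

Forced before the chalk bed: the coal seam.
That leaves the ash layer, the clay lens, the gravel bed, the limestone band, the mudstone, and the siltstone with no forced order relative to the chalk bed — 6.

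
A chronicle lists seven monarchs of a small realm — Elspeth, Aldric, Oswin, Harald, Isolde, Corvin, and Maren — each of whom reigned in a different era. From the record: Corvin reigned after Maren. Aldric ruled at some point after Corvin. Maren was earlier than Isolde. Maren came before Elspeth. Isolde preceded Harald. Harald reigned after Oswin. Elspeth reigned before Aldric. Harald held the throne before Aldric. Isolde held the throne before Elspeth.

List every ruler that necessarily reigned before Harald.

Isolde, Maren, Oswin

Directly stated before Harald: Isolde and Oswin.
Maren reaches Harald via Maren → Isolde → Harald.
No chain forces Aldric (or any of the others) ahead of Harald.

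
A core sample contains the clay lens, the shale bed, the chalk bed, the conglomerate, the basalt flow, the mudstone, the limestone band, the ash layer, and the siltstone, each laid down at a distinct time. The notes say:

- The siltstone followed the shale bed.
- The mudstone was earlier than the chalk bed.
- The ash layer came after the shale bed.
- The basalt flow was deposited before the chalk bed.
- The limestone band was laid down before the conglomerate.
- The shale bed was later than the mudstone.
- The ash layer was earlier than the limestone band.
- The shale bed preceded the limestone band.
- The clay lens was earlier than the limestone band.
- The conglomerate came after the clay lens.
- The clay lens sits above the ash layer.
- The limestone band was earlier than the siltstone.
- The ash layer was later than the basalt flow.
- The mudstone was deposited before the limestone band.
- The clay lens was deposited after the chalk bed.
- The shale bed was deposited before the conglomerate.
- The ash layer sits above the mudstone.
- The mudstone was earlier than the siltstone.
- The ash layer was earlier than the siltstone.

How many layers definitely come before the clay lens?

Directly stated before the clay lens: the ash layer and the chalk bed.
The basalt flow reaches the clay lens via the basalt flow → the ash layer → the clay lens.
The mudstone reaches the clay lens via the mudstone → the chalk bed → the clay lens.
The shale bed reaches the clay lens via the shale bed → the ash layer → the clay lens.
No chain forces the limestone band (or any of the others) ahead of the clay lens.
That's the ash layer, the basalt flow, the chalk bed, the mudstone, and the shale bed — 5 in all.

5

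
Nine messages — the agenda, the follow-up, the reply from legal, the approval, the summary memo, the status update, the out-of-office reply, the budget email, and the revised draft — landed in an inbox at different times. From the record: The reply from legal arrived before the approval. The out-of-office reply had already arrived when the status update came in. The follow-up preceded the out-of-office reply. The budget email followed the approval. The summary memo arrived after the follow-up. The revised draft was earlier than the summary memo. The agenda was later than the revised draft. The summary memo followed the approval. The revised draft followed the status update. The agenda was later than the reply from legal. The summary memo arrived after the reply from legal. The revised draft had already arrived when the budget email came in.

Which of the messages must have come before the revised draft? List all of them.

Directly stated before the revised draft: the status update.
The follow-up reaches the revised draft via the follow-up → the out-of-office reply → the status update → the revised draft.
The out-of-office reply reaches the revised draft via the out-of-office reply → the status update → the revised draft.
No chain forces the reply from legal (or any of the others) ahead of the revised draft.

the follow-up, the out-of-office reply, the status update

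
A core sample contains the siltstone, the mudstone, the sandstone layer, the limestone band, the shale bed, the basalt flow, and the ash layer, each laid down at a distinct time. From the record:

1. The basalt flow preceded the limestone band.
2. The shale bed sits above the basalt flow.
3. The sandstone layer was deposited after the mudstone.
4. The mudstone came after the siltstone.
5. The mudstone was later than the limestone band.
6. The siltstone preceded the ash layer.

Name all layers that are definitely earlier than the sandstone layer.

the basalt flow, the limestone band, the mudstone, the siltstone

Directly stated before the sandstone layer: the mudstone.
The basalt flow reaches the sandstone layer via the basalt flow → the limestone band → the mudstone → the sandstone layer.
The limestone band reaches the sandstone layer via the limestone band → the mudstone → the sandstone layer.
The siltstone reaches the sandstone layer via the siltstone → the mudstone → the sandstone layer.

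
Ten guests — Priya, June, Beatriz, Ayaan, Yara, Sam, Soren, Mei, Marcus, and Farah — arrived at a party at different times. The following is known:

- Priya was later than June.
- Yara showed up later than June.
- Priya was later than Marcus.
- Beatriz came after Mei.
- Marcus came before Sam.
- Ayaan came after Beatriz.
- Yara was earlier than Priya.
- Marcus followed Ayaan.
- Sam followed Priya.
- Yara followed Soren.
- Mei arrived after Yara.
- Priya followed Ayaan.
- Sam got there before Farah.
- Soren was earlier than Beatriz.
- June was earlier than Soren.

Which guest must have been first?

June

June has a chain of constraints placing them before every other guest, so June must be first.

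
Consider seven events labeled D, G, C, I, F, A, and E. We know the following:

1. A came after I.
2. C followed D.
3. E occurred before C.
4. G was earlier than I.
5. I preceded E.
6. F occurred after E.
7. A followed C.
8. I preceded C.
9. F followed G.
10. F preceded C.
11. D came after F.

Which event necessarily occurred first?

G has a chain of constraints placing it before every other event, so G must be first.

G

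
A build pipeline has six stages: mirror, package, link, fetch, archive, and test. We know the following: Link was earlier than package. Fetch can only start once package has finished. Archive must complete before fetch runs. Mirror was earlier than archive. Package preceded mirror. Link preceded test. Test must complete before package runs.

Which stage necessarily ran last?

Every other stage has a chain of constraints placing it before fetch, so fetch is last.

fetch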